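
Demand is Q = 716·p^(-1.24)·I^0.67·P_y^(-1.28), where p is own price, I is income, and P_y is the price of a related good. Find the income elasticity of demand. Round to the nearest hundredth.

For a Cobb–Douglas (constant-elasticity) form Q = A·I^α·…, the elasticity with respect to I equals the exponent α at every point.
Here the exponent on I is 0.67, so the income elasticity of demand is 0.67.

0.67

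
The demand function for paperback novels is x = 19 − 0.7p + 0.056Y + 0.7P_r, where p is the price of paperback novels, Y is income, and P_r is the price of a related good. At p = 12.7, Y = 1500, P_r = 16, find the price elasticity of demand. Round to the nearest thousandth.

At the given point, x = 19 − 0.7(12.7) + 0.056(1500) + 0.7(16) = 19 − 8.89 + 84 + 11.2 = 105.31.
∂x/∂p = −0.7, so E_p = (−0.7)·(12.7/105.31) ≈ -0.084.
|E_p| < 1: demand is inelastic.

-0.084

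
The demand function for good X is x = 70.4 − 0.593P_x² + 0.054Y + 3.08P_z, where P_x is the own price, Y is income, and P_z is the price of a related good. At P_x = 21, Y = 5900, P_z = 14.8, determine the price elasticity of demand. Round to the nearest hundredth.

-3.02

At the given point, x = 70.4 − 0.593(21)² + 0.054(5900) + 3.08(14.8) = 70.4 − 261.513 + 318.6 + 45.584 = 173.071.
∂x/∂P_x = −2·0.593·P_x = -24.906, so E_p = -24.906·(21/173.071) ≈ -3.02.
|E_p| > 1: demand is elastic.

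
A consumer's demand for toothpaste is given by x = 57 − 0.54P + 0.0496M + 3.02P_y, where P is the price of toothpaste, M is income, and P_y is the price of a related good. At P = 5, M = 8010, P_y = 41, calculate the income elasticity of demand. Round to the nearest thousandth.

0.690

Substituting, x = 57 − 0.54(5) + 0.0496(8010) + 3.02(41) = 57 − 2.7 + 397.296 + 123.82 = 575.416.
∂x/∂M = +0.0496, so E_I = 0.0496·(8010/575.416) ≈ 0.690.
E_I ∈ (0,1): normal good (necessity).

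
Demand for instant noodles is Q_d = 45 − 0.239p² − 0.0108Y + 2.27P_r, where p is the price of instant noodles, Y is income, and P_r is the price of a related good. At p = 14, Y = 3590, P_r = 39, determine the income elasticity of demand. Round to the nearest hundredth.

-0.81

First evaluate Q_d: 45 − 0.239(14)² − 0.0108(3590) + 2.27(39) = 45 − 46.844 − 38.772 + 88.53 = 47.914.
∂Q_d/∂Y = −0.0108, so E_I = -0.0108·(3590/47.914) ≈ -0.81.
E_I < 0: inferior good.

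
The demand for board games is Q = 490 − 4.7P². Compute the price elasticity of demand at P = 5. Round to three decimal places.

At P = 5, Q = 372.5.
dQ/dP = −2·4.7·P = −47.
Point elasticity E = (dQ/dP)·(P/Q) = -47 × 5/372.5 ≈ -0.631.
|E| < 1, so demand is inelastic at this price.

-0.631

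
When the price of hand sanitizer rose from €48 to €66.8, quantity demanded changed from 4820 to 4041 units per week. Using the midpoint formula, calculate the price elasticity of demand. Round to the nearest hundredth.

%ΔQ = (4041 − 4820)/[(4820 + 4041)/2] = -779/4430.5 ≈ -0.1758.
%ΔP = (66.8 − 48)/[(48 + 66.8)/2] = 18.8/57.4 ≈ 0.3275.
Arc elasticity E = %ΔQ/%ΔP ≈ -0.1758/0.3275 ≈ -0.54.
|E| < 1: demand is inelastic over this range.

-0.54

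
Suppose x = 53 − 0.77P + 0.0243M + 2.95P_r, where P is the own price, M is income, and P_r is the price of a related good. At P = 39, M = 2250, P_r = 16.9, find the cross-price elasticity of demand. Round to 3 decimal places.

0.391

At the given point, x = 53 − 0.77(39) + 0.0243(2250) + 2.95(16.9) = 53 − 30.03 + 54.675 + 49.855 = 127.5.
∂x/∂P_r = +2.95, so E_xy = 2.95·(16.9/127.5) ≈ 0.391.
E_xy > 0: the goods are substitutes.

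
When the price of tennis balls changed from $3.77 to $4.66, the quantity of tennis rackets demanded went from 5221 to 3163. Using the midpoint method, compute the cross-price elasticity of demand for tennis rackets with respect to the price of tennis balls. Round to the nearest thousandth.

%ΔQ_x = (3163 − 5221)/[(5221+3163)/2] = -2058/4192 ≈ -0.4909.
%ΔP_y = (4.66 − 3.77)/[(3.77+4.66)/2] ≈ 0.2112.
E_xy = -0.4909/0.2112 ≈ -2.325.
E_xy < 0, so tennis rackets and tennis balls are complements.

-2.325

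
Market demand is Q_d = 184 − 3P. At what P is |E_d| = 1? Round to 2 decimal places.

30.67

For linear demand Q_d = a − bP, E = −bP/(a − bP). |E| = 1 ⇒ bP = a − bP ⇒ P = a/(2b).
P = 184/(2·3) ≈ 30.67.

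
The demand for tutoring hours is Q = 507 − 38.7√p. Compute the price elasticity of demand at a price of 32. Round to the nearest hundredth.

-0.38

At p = 32, Q = 288.0797.
dQ/dp = −38.7/(2√p) = −38.7/(2·5.6569).
Point elasticity E = (dQ/dp)·(p/Q) = -3.4206 × 32/288.0797 ≈ -0.38.
|E| < 1, so demand is inelastic at this price.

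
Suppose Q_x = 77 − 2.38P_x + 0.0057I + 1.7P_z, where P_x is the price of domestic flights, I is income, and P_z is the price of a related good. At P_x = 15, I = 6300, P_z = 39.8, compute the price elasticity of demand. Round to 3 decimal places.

-0.246

Q_x = 77 − 2.38(15) + 0.0057(6300) + 1.7(39.8) = 77 − 35.7 + 35.91 + 67.66 = 144.87.
∂Q_x/∂P_x = −2.38, so E_p = (−2.38)·(15/144.87) ≈ -0.246.
|E_p| < 1: demand is inelastic.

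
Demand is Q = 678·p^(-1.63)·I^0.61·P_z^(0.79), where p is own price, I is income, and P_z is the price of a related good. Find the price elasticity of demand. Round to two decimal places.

-1.63

For a Cobb–Douglas (constant-elasticity) form Q = A·p^α·…, the elasticity with respect to p equals the exponent α at every point.
Here the exponent on p is -1.63, so the price elasticity of demand is -1.63.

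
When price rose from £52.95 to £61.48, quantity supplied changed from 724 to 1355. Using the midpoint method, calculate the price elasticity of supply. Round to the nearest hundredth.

%ΔQ = (1355 − 724)/[(724 + 1355)/2] = 631/1039.5 ≈ 0.6070.
%Δp = (61.48 − 52.95)/[(52.95 + 61.48)/2] = 8.53/57.215 ≈ 0.1491.
Arc elasticity E = %ΔQ/%Δp ≈ 0.6070/0.1491 ≈ 4.07.
|E| > 1: supply is elastic over this range.

4.07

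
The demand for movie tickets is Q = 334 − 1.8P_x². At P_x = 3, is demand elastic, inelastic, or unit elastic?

At P_x = 3, Q = 317.8.
dQ/dP_x = −2·1.8·P_x = −10.8.
Point elasticity E = (dQ/dP_x)·(P_x/Q) = -10.8 × 3/317.8 ≈ -0.102.
|E| ≈ 0.102 < 1, so demand is inelastic.

inelastic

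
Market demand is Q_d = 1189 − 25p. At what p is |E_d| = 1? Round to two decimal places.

For linear demand Q_d = a − bp, E = −bp/(a − bp). |E| = 1 ⇒ bp = a − bp ⇒ p = a/(2b).
p = 1189/(2·25) = 23.78.

23.78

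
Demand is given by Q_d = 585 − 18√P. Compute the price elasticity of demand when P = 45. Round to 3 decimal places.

-0.130

At P = 45, Q_d = 464.2523.
dQ_d/dP = −18/(2√P) = −18/(2·6.7082).
Point elasticity E = (dQ_d/dP)·(P/Q_d) = -1.3416 × 45/464.2523 ≈ -0.130.
|E| < 1, so demand is inelastic at this price.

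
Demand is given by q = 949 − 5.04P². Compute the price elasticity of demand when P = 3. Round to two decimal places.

-0.10

At P = 3, q = 903.64.
dq/dP = −2·5.04·P = −30.24.
Point elasticity E = (dq/dP)·(P/q) = -30.24 × 3/903.64 ≈ -0.10.
|E| < 1, so demand is inelastic at this price.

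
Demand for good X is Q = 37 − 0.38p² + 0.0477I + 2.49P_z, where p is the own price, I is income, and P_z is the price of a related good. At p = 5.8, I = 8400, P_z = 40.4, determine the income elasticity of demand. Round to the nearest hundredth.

0.76

Q = 37 − 0.38(5.8)² + 0.0477(8400) + 2.49(40.4) = 37 − 12.7832 + 400.68 + 100.596 = 525.4928.
∂Q/∂I = +0.0477, so E_I = 0.0477·(8400/525.4928) ≈ 0.76.
E_I ∈ (0,1): normal good (necessity).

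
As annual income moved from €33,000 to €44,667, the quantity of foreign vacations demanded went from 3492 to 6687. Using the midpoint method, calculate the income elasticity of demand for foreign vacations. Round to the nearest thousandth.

2.090

%ΔQ = (6687 − 3492)/[(3492+6687)/2] = 3195/5089.5 ≈ 0.6278.
%ΔY = (44,667 − 33,000)/[(33,000+44,667)/2] = 11667/38833.5 ≈ 0.3004.
E_I = %ΔQ/%ΔY ≈ 2.090.
E_I > 1: normal good (luxury).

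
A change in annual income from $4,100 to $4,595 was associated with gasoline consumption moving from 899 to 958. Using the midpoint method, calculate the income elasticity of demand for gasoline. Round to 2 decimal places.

0.56

%ΔQ = (958 − 899)/[(899+958)/2] = 59/928.5 ≈ 0.0635.
%ΔM = (4,595 − 4,100)/[(4,100+4,595)/2] = 495/4347.5 ≈ 0.1139.
E_I = %ΔQ/%ΔM ≈ 0.56.
E_I ∈ (0,1): normal good (necessity).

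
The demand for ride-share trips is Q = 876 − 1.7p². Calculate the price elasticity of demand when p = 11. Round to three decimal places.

-0.614

At p = 11, Q = 670.3.
dQ/dp = −2·1.7·p = −37.4.
Point elasticity E = (dQ/dp)·(p/Q) = -37.4 × 11/670.3 ≈ -0.614.
|E| < 1, so demand is inelastic at this price.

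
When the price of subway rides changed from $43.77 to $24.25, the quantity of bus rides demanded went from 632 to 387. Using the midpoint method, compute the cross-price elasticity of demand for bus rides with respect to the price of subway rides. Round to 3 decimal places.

%ΔQ_x = (387 − 632)/[(632+387)/2] = -245/509.5 ≈ -0.4809.
%ΔP_y = (24.25 − 43.77)/[(43.77+24.25)/2] ≈ -0.5739.
E_xy = -0.4809/-0.5739 ≈ 0.838.
E_xy > 0, so bus rides and subway rides are substitutes.

0.838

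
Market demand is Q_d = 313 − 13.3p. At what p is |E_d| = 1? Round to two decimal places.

11.77

For linear demand Q_d = a − bp, E = −bp/(a − bp). |E| = 1 ⇒ bp = a − bp ⇒ p = a/(2b).
p = 313/(2·13.3) ≈ 11.77.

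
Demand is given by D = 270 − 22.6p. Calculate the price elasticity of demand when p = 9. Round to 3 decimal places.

-3.054

At p = 9, D = 66.6.
dD/dp = −22.6.
Point elasticity E = (dD/dp)·(p/D) = -22.6 × 9/66.6 ≈ -3.054.
|E| > 1, so demand is elastic at this price.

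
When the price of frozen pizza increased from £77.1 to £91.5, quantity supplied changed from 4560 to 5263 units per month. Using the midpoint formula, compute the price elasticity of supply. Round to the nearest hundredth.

%Δq = (5263 − 4560)/[(4560 + 5263)/2] = 703/4911.5 ≈ 0.1431.
%Δp = (91.5 − 77.1)/[(77.1 + 91.5)/2] = 14.4/84.3 ≈ 0.1708.
Arc elasticity E = %Δq/%Δp ≈ 0.1431/0.1708 ≈ 0.84.
|E| < 1: supply is inelastic over this range.

0.84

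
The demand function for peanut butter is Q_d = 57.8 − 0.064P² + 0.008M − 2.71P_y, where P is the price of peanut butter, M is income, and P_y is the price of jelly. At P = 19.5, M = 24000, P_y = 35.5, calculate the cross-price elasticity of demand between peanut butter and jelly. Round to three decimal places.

-0.744

First evaluate Q_d: 57.8 − 0.064(19.5)² + 0.008(24000) − 2.71(35.5) = 57.8 − 24.336 + 192 − 96.205 = 129.259.
∂Q_d/∂P_y = −2.71, so E_xy = -2.71·(35.5/129.259) ≈ -0.744.
E_xy < 0: the goods are complements.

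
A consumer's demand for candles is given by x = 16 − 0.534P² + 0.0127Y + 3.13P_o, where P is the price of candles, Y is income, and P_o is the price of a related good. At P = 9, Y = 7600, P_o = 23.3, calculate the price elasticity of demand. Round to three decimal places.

x = 16 − 0.534(9)² + 0.0127(7600) + 3.13(23.3) = 16 − 43.254 + 96.52 + 72.929 = 142.195.
∂x/∂P = −2·0.534·P = -9.612, so E_p = -9.612·(9/142.195) ≈ -0.608.
|E_p| < 1: demand is inelastic.

-0.608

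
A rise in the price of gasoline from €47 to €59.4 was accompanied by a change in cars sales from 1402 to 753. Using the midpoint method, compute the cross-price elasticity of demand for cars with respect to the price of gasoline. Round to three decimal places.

-2.584

%ΔQ_x = (753 − 1402)/[(1402+753)/2] = -649/1077.5 ≈ -0.6023.
%ΔP_y = (59.4 − 47)/[(47+59.4)/2] ≈ 0.2331.
E_xy = -0.6023/0.2331 ≈ -2.584.
E_xy < 0, so cars and gasoline are complements.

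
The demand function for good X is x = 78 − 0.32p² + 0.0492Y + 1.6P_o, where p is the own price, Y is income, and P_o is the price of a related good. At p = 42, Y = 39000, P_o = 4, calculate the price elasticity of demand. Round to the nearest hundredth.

x = 78 − 0.32(42)² + 0.0492(39000) + 1.6(4) = 78 − 564.48 + 1918.8 + 6.4 = 1438.72.
∂x/∂p = −2·0.32·p = -26.88, so E_p = -26.88·(42/1438.72) ≈ -0.78.
|E_p| < 1: demand is inelastic.

-0.78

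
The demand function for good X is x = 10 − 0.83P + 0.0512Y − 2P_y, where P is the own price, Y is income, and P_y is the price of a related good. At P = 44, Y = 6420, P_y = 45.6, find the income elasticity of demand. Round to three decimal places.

Evaluating quantity at (P, Y, P_y) gives x = 10 − 0.83(44) + 0.0512(6420) − 2(45.6) = 10 − 36.52 + 328.704 − 91.2 = 210.984.
∂x/∂Y = +0.0512, so E_I = 0.0512·(6420/210.984) ≈ 1.558.
E_I > 1: normal good (luxury).

1.558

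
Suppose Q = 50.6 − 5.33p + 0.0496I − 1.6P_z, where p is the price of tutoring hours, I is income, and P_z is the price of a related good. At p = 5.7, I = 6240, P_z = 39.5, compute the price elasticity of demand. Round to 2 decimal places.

Substituting, Q = 50.6 − 5.33(5.7) + 0.0496(6240) − 1.6(39.5) = 50.6 − 30.381 + 309.504 − 63.2 = 266.523.
∂Q/∂p = −5.33, so E_p = (−5.33)·(5.7/266.523) ≈ -0.11.
|E_p| < 1: demand is inelastic.

-0.11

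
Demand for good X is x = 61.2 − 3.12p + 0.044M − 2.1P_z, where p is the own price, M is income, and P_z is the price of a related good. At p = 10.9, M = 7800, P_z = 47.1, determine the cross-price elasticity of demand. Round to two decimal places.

-0.36

At the given point, x = 61.2 − 3.12(10.9) + 0.044(7800) − 2.1(47.1) = 61.2 − 34.008 + 343.2 − 98.91 = 271.482.
∂x/∂P_z = −2.1, so E_xy = -2.1·(47.1/271.482) ≈ -0.36.
E_xy < 0: the goods are complements.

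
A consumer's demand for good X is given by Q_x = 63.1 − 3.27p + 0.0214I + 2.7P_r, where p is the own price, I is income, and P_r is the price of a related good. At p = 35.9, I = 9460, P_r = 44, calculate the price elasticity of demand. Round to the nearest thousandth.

-0.440

At the given point, Q_x = 63.1 − 3.27(35.9) + 0.0214(9460) + 2.7(44) = 63.1 − 117.393 + 202.444 + 118.8 = 266.951.
∂Q_x/∂p = −3.27, so E_p = (−3.27)·(35.9/266.951) ≈ -0.440.
|E_p| < 1: demand is inelastic.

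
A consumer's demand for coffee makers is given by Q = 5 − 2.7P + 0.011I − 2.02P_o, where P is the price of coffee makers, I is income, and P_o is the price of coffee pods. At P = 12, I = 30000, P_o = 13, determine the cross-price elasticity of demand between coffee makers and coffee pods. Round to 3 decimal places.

-0.095

First evaluate Q: 5 − 2.7(12) + 0.011(30000) − 2.02(13) = 5 − 32.4 + 330 − 26.26 = 276.34.
∂Q/∂P_o = −2.02, so E_xy = -2.02·(13/276.34) ≈ -0.095.
E_xy < 0: the goods are complements.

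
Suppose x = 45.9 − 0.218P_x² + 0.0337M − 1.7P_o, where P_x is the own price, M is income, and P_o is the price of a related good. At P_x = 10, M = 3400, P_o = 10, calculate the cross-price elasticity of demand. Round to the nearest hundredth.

x = 45.9 − 0.218(10)² + 0.0337(3400) − 1.7(10) = 45.9 − 21.8 + 114.58 − 17 = 121.68.
∂x/∂P_o = −1.7, so E_xy = -1.7·(10/121.68) ≈ -0.14.
E_xy < 0: the goods are complements.

-0.14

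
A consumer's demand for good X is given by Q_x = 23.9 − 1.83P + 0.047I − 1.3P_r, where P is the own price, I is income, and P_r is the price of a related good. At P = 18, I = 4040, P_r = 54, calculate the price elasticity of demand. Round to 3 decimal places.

At the given point, Q_x = 23.9 − 1.83(18) + 0.047(4040) − 1.3(54) = 23.9 − 32.94 + 189.88 − 70.2 = 110.64.
∂Q_x/∂P = −1.83, so E_p = (−1.83)·(18/110.64) ≈ -0.298.
|E_p| < 1: demand is inelastic.

-0.298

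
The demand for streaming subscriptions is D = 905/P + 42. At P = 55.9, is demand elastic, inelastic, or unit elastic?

inelastic

At P = 55.9, D = 58.1896.
dD/dP = −905/P² = −0.2896.
Point elasticity E = (dD/dP)·(P/D) = -0.2896 × 55.9/58.1896 ≈ -0.278.
|E| ≈ 0.278 < 1, so demand is inelastic.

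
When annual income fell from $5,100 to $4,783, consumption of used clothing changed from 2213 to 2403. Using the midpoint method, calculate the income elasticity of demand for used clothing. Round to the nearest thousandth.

%ΔQ = (2403 − 2213)/[(2213+2403)/2] = 190/2308 ≈ 0.0823.
%ΔY = (4,783 − 5,100)/[(5,100+4,783)/2] = -317/4941.5 ≈ -0.0642.
E_I = %ΔQ/%ΔY ≈ -1.283.
E_I < 0: inferior good.

-1.283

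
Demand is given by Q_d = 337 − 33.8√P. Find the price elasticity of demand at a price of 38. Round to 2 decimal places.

At P = 38, Q_d = 128.6428.
dQ_d/dP = −33.8/(2√P) = −33.8/(2·6.1644).
Point elasticity E = (dQ_d/dP)·(P/Q_d) = -2.7415 × 38/128.6428 ≈ -0.81.
|E| < 1, so demand is inelastic at this price.

-0.81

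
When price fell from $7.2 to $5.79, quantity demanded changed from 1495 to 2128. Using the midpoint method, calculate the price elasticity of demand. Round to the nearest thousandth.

-1.610

%Δq = (2128 − 1495)/[(1495 + 2128)/2] = 633/1811.5 ≈ 0.3494.
%Δp = (5.79 − 7.2)/[(7.2 + 5.79)/2] = -1.41/6.495 ≈ -0.2171.
Arc elasticity E = %Δq/%Δp ≈ 0.3494/-0.2171 ≈ -1.610.
|E| > 1: demand is elastic over this range.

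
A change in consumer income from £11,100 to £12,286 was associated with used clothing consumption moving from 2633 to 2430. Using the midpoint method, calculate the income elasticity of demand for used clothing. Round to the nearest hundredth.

%ΔQ = (2430 − 2633)/[(2633+2430)/2] = -203/2531.5 ≈ -0.0802.
%ΔY = (12,286 − 11,100)/[(11,100+12,286)/2] = 1186/11693 ≈ 0.1014.
E_I = %ΔQ/%ΔY ≈ -0.79.
E_I < 0: inferior good.

-0.79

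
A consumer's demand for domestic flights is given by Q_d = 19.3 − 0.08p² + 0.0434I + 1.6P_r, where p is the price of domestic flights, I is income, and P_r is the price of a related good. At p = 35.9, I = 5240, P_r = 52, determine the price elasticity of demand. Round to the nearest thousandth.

Q_d = 19.3 − 0.08(35.9)² + 0.0434(5240) + 1.6(52) = 19.3 − 103.1048 + 227.416 + 83.2 = 226.8112.
∂Q_d/∂p = −2·0.08·p = -5.744, so E_p = -5.744·(35.9/226.8112) ≈ -0.909.
|E_p| < 1: demand is inelastic.

-0.909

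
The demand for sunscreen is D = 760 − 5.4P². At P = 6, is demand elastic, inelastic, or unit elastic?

inelastic

At P = 6, D = 565.6.
dD/dP = −2·5.4·P = −64.8.
Point elasticity E = (dD/dP)·(P/D) = -64.8 × 6/565.6 ≈ -0.687.
|E| ≈ 0.687 < 1, so demand is inelastic.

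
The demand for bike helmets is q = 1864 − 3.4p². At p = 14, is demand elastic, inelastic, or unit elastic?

At p = 14, q = 1197.6.
dq/dp = −2·3.4·p = −95.2.
Point elasticity E = (dq/dp)·(p/q) = -95.2 × 14/1197.6 ≈ -1.113.
|E| ≈ 1.113 > 1, so demand is elastic.

elastic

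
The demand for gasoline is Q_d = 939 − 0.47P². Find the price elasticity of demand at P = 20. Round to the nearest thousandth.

-0.501

At P = 20, Q_d = 751.
dQ_d/dP = −2·0.47·P = −18.8.
Point elasticity E = (dQ_d/dP)·(P/Q_d) = -18.8 × 20/751 ≈ -0.501.
|E| < 1, so demand is inelastic at this price.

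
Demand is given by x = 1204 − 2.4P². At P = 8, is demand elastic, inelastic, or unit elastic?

At P = 8, x = 1050.4.
dx/dP = −2·2.4·P = −38.4.
Point elasticity E = (dx/dP)·(P/x) = -38.4 × 8/1050.4 ≈ -0.292.
|E| ≈ 0.292 < 1, so demand is inelastic.

inelastic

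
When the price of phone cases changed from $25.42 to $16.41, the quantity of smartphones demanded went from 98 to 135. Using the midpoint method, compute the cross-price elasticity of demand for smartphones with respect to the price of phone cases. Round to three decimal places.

%ΔQ_x = (135 − 98)/[(98+135)/2] = 37/116.5 ≈ 0.3176.
%ΔP_y = (16.41 − 25.42)/[(25.42+16.41)/2] ≈ -0.4308.
E_xy = 0.3176/-0.4308 ≈ -0.737.
E_xy < 0, so smartphones and phone cases are complements.

-0.737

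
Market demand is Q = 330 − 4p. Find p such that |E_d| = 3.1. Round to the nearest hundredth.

Set −bp/(a − bp) = −3.1 ⇒ bp = 3.1(a − bp) ⇒ bp(1+3.1) = 3.1·a.
p = 3.1·330/(4·4.1) ≈ 62.38.

62.38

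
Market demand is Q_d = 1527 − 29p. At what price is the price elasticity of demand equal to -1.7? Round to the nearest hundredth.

Set −bp/(a − bp) = −1.7 ⇒ bp = 1.7(a − bp) ⇒ bp(1+1.7) = 1.7·a.
p = 1.7·1527/(29·2.7) ≈ 33.15.

33.15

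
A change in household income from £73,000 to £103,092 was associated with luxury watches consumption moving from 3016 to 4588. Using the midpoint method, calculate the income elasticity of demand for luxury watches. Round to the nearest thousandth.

%ΔQ = (4588 − 3016)/[(3016+4588)/2] = 1572/3802 ≈ 0.4135.
%ΔM = (103,092 − 73,000)/[(73,000+103,092)/2] = 30092/88046 ≈ 0.3418.
E_I = %ΔQ/%ΔM ≈ 1.210.
E_I > 1: normal good (luxury).

1.210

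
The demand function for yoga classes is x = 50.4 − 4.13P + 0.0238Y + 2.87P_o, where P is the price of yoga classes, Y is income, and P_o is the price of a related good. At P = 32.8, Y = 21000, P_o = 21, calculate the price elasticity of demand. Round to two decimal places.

-0.29

x = 50.4 − 4.13(32.8) + 0.0238(21000) + 2.87(21) = 50.4 − 135.464 + 499.8 + 60.27 = 475.006.
∂x/∂P = −4.13, so E_p = (−4.13)·(32.8/475.006) ≈ -0.29.
|E_p| < 1: demand is inelastic.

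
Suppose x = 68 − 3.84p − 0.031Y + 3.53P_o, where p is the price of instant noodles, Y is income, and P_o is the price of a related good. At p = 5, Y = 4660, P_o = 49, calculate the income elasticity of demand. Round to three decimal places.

-1.869

First evaluate x: 68 − 3.84(5) − 0.031(4660) + 3.53(49) = 68 − 19.2 − 144.46 + 172.97 = 77.31.
∂x/∂Y = −0.031, so E_I = -0.031·(4660/77.31) ≈ -1.869.
E_I < 0: inferior good.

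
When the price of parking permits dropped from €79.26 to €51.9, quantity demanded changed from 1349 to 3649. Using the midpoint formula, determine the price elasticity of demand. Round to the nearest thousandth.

-2.206

%ΔQ = (3649 − 1349)/[(1349 + 3649)/2] = 2300/2499 ≈ 0.9204.
%ΔP = (51.9 − 79.26)/[(79.26 + 51.9)/2] = -27.36/65.58 ≈ -0.4172.
Arc elasticity E = %ΔQ/%ΔP ≈ 0.9204/-0.4172 ≈ -2.206.
|E| > 1: demand is elastic over this range.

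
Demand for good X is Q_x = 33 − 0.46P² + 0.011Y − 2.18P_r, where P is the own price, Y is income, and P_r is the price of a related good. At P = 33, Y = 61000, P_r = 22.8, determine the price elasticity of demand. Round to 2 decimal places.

-6.53

First evaluate Q_x: 33 − 0.46(33)² + 0.011(61000) − 2.18(22.8) = 33 − 500.94 + 671 − 49.704 = 153.356.
∂Q_x/∂P = −2·0.46·P = -30.36, so E_p = -30.36·(33/153.356) ≈ -6.53.
|E_p| > 1: demand is elastic.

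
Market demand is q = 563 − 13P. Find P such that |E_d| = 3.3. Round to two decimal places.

33.24

Set −bP/(a − bP) = −3.3 ⇒ bP = 3.3(a − bP) ⇒ bP(1+3.3) = 3.3·a.
P = 3.3·563/(13·4.3) ≈ 33.24.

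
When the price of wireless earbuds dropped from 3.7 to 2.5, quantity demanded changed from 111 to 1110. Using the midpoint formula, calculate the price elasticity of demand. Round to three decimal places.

%ΔQ = (1110 − 111)/[(111 + 1110)/2] = 999/610.5 ≈ 1.6364.
%ΔP = (2.5 − 3.7)/[(3.7 + 2.5)/2] = -1.2/3.1 ≈ -0.3871.
Arc elasticity E = %ΔQ/%ΔP ≈ 1.6364/-0.3871 ≈ -4.227.
|E| > 1: demand is elastic over this range.

-4.227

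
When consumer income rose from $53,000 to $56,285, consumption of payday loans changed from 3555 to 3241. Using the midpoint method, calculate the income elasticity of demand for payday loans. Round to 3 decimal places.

%ΔQ = (3241 − 3555)/[(3555+3241)/2] = -314/3398 ≈ -0.0924.
%ΔM = (56,285 − 53,000)/[(53,000+56,285)/2] = 3285/54642.5 ≈ 0.0601.
E_I = %ΔQ/%ΔM ≈ -1.537.
E_I < 0: inferior good.

-1.537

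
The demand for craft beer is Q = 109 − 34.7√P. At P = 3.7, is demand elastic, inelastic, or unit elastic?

inelastic

At P = 3.7, Q = 42.2532.
dQ/dP = −34.7/(2√P) = −34.7/(2·1.9235).
Point elasticity E = (dQ/dP)·(P/Q) = -9.0198 × 3.7/42.2532 ≈ -0.790.
|E| ≈ 0.790 < 1, so demand is inelastic.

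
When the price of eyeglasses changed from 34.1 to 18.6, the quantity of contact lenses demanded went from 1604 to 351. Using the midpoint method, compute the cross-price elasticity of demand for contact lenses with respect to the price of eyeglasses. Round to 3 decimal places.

%ΔQ_x = (351 − 1604)/[(1604+351)/2] = -1253/977.5 ≈ -1.2818.
%ΔP_y = (18.6 − 34.1)/[(34.1+18.6)/2] ≈ -0.5882.
E_xy = -1.2818/-0.5882 ≈ 2.179.
E_xy > 0, so contact lenses and eyeglasses are substitutes.

2.179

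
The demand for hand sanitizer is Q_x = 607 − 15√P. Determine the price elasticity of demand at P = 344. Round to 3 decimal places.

-0.423

At P = 344, Q_x = 328.7914.
dQ_x/dP = −15/(2√P) = −15/(2·18.5472).
Point elasticity E = (dQ_x/dP)·(P/Q_x) = -0.4044 × 344/328.7914 ≈ -0.423.
|E| < 1, so demand is inelastic at this price.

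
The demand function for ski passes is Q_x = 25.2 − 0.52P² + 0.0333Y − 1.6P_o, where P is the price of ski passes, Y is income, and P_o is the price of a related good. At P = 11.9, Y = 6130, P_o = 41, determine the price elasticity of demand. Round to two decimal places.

Substituting, Q_x = 25.2 − 0.52(11.9)² + 0.0333(6130) − 1.6(41) = 25.2 − 73.6372 + 204.129 − 65.6 = 90.0918.
∂Q_x/∂P = −2·0.52·P = -12.376, so E_p = -12.376·(11.9/90.0918) ≈ -1.63.
|E_p| > 1: demand is elastic.

-1.63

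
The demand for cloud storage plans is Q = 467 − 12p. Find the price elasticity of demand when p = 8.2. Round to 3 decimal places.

-0.267

At p = 8.2, Q = 368.6.
dQ/dp = −12.
Point elasticity E = (dQ/dp)·(p/Q) = -12 × 8.2/368.6 ≈ -0.267.
|E| < 1, so demand is inelastic at this price.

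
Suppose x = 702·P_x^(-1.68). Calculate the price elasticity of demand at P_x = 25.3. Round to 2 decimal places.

For a Cobb–Douglas (constant-elasticity) form x = A·P_x^α·…, the elasticity with respect to P_x equals the exponent α at every point.
Here the exponent on P_x is -1.68, so the price elasticity of demand is -1.68.

-1.68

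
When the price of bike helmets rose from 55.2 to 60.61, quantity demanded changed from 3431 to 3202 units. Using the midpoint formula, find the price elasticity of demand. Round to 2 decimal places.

%Δq = (3202 − 3431)/[(3431 + 3202)/2] = -229/3316.5 ≈ -0.0690.
%Δp = (60.61 − 55.2)/[(55.2 + 60.61)/2] = 5.41/57.905 ≈ 0.0934.
Arc elasticity E = %Δq/%Δp ≈ -0.0690/0.0934 ≈ -0.74.
|E| < 1: demand is inelastic over this range.

-0.74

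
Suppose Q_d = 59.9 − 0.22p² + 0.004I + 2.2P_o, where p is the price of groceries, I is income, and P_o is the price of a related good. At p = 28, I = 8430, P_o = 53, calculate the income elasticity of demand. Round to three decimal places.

First evaluate Q_d: 59.9 − 0.22(28)² + 0.004(8430) + 2.2(53) = 59.9 − 172.48 + 33.72 + 116.6 = 37.74.
∂Q_d/∂I = +0.004, so E_I = 0.004·(8430/37.74) ≈ 0.893.
E_I ∈ (0,1): normal good (necessity).

0.893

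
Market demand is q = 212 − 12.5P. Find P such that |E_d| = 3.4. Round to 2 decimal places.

Set −bP/(a − bP) = −3.4 ⇒ bP = 3.4(a − bP) ⇒ bP(1+3.4) = 3.4·a.
P = 3.4·212/(12.5·4.4) ≈ 13.11.

13.11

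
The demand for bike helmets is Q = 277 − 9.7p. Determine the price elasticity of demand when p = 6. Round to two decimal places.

At p = 6, Q = 218.8.
dQ/dp = −9.7.
Point elasticity E = (dQ/dp)·(p/Q) = -9.7 × 6/218.8 ≈ -0.27.
|E| < 1, so demand is inelastic at this price.

-0.27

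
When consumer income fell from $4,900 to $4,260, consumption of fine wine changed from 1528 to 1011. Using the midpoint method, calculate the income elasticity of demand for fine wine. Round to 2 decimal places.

%ΔQ = (1011 − 1528)/[(1528+1011)/2] = -517/1269.5 ≈ -0.4072.
%ΔM = (4,260 − 4,900)/[(4,900+4,260)/2] = -640/4580 ≈ -0.1397.
E_I = %ΔQ/%ΔM ≈ 2.91.
E_I > 1: normal good (luxury).

2.91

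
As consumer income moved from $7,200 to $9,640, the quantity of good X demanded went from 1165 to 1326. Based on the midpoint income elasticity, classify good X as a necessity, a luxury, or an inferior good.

necessity

%ΔQ = (1326 − 1165)/[(1165+1326)/2] = 161/1245.5 ≈ 0.1293.
%ΔI = (9,640 − 7,200)/[(7,200+9,640)/2] = 2440/8420 ≈ 0.2898.
E_I = %ΔQ/%ΔI ≈ 0.446.
E_I ∈ (0,1): normal good (necessity).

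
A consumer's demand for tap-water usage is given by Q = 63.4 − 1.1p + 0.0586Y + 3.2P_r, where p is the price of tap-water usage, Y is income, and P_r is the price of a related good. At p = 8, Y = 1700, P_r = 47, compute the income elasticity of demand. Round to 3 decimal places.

0.327

First evaluate Q: 63.4 − 1.1(8) + 0.0586(1700) + 3.2(47) = 63.4 − 8.8 + 99.62 + 150.4 = 304.62.
∂Q/∂Y = +0.0586, so E_I = 0.0586·(1700/304.62) ≈ 0.327.
E_I ∈ (0,1): normal good (necessity).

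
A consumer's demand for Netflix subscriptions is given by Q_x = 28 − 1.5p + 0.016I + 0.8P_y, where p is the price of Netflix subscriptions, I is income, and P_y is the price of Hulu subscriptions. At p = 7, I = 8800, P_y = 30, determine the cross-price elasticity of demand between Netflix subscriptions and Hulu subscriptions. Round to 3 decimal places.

At the given point, Q_x = 28 − 1.5(7) + 0.016(8800) + 0.8(30) = 28 − 10.5 + 140.8 + 24 = 182.3.
∂Q_x/∂P_y = +0.8, so E_xy = 0.8·(30/182.3) ≈ 0.132.
E_xy > 0: the goods are substitutes.

0.132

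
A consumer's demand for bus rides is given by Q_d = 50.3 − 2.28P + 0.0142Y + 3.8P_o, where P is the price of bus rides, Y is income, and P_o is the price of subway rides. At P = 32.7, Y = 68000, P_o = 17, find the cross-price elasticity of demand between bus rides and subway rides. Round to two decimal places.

0.06

Substituting, Q_d = 50.3 − 2.28(32.7) + 0.0142(68000) + 3.8(17) = 50.3 − 74.556 + 965.6 + 64.6 = 1005.944.
∂Q_d/∂P_o = +3.8, so E_xy = 3.8·(17/1005.944) ≈ 0.06.
E_xy > 0: the goods are substitutes.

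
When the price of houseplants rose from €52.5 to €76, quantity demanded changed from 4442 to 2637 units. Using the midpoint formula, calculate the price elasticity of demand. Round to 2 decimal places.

-1.39

%ΔQ = (2637 − 4442)/[(4442 + 2637)/2] = -1805/3539.5 ≈ -0.5100.
%ΔP = (76 − 52.5)/[(52.5 + 76)/2] = 23.5/64.25 ≈ 0.3658.
Arc elasticity E = %ΔQ/%ΔP ≈ -0.5100/0.3658 ≈ -1.39.
|E| > 1: demand is elastic over this range.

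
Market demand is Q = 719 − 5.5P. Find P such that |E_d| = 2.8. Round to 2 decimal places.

Set −bP/(a − bP) = −2.8 ⇒ bP = 2.8(a − bP) ⇒ bP(1+2.8) = 2.8·a.
P = 2.8·719/(5.5·3.8) ≈ 96.33.

96.33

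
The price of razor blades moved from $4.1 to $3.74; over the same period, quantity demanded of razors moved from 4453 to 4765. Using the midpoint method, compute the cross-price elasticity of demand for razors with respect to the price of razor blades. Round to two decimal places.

%ΔQ_x = (4765 − 4453)/[(4453+4765)/2] = 312/4609 ≈ 0.0677.
%ΔP_y = (3.74 − 4.1)/[(4.1+3.74)/2] ≈ -0.0918.
E_xy = 0.0677/-0.0918 ≈ -0.74.
E_xy < 0, so razors and razor blades are complements.

-0.74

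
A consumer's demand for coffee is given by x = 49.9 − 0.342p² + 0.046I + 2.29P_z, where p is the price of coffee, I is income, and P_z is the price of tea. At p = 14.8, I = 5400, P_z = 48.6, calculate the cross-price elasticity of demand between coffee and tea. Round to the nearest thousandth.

Evaluating quantity at (p, I, P_z) gives x = 49.9 − 0.342(14.8)² + 0.046(5400) + 2.29(48.6) = 49.9 − 74.9117 + 248.4 + 111.294 = 334.6823.
∂x/∂P_z = +2.29, so E_xy = 2.29·(48.6/334.6823) ≈ 0.333.
E_xy > 0: the goods are substitutes.

0.333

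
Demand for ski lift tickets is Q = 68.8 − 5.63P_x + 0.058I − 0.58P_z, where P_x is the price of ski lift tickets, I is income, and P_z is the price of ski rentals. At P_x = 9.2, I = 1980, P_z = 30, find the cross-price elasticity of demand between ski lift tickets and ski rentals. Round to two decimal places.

First evaluate Q: 68.8 − 5.63(9.2) + 0.058(1980) − 0.58(30) = 68.8 − 51.796 + 114.84 − 17.4 = 114.444.
∂Q/∂P_z = −0.58, so E_xy = -0.58·(30/114.444) ≈ -0.15.
E_xy < 0: the goods are complements.

-0.15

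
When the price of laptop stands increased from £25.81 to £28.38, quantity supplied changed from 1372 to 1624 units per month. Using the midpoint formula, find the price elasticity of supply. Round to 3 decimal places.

1.774

%Δq = (1624 − 1372)/[(1372 + 1624)/2] = 252/1498 ≈ 0.1682.
%ΔP = (28.38 − 25.81)/[(25.81 + 28.38)/2] = 2.57/27.095 ≈ 0.0949.
Arc elasticity E = %Δq/%ΔP ≈ 0.1682/0.0949 ≈ 1.774.
|E| > 1: supply is elastic over this range.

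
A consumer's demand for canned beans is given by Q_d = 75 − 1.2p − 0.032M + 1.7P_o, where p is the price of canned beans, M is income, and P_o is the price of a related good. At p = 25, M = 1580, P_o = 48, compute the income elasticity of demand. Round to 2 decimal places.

Substituting, Q_d = 75 − 1.2(25) − 0.032(1580) + 1.7(48) = 75 − 30 − 50.56 + 81.6 = 76.04.
∂Q_d/∂M = −0.032, so E_I = -0.032·(1580/76.04) ≈ -0.66.
E_I < 0: inferior good.

-0.66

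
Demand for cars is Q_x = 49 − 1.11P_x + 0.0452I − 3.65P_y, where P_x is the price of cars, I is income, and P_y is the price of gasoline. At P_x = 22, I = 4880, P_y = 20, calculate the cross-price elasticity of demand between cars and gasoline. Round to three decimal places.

At the given point, Q_x = 49 − 1.11(22) + 0.0452(4880) − 3.65(20) = 49 − 24.42 + 220.576 − 73 = 172.156.
∂Q_x/∂P_y = −3.65, so E_xy = -3.65·(20/172.156) ≈ -0.424.
E_xy < 0: the goods are complements.

-0.424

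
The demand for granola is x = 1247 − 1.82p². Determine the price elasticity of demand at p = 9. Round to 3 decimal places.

At p = 9, x = 1099.58.
dx/dp = −2·1.82·p = −32.76.
Point elasticity E = (dx/dp)·(p/x) = -32.76 × 9/1099.58 ≈ -0.268.
|E| < 1, so demand is inelastic at this price.

-0.268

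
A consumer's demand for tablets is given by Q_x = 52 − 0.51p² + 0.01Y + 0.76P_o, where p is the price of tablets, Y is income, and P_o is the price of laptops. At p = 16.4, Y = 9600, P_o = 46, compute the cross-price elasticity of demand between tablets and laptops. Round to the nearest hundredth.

0.76

First evaluate Q_x: 52 − 0.51(16.4)² + 0.01(9600) + 0.76(46) = 52 − 137.1696 + 96 + 34.96 = 45.7904.
∂Q_x/∂P_o = +0.76, so E_xy = 0.76·(46/45.7904) ≈ 0.76.
E_xy > 0: the goods are substitutes.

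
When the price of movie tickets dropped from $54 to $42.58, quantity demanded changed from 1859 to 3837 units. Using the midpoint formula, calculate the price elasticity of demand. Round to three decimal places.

-2.937

%ΔQ = (3837 − 1859)/[(1859 + 3837)/2] = 1978/2848 ≈ 0.6945.
%Δp = (42.58 − 54)/[(54 + 42.58)/2] = -11.42/48.29 ≈ -0.2365.
Arc elasticity E = %ΔQ/%Δp ≈ 0.6945/-0.2365 ≈ -2.937.
|E| > 1: demand is elastic over this range.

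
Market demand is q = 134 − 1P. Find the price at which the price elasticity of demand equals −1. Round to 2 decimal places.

67.00

For linear demand q = a − bP, E = −bP/(a − bP). |E| = 1 ⇒ bP = a − bP ⇒ P = a/(2b).
P = 134/(2·1) = 67.00.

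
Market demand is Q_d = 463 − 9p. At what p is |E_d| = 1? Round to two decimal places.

For linear demand Q_d = a − bp, E = −bp/(a − bp). |E| = 1 ⇒ bp = a − bp ⇒ p = a/(2b).
p = 463/(2·9) ≈ 25.72.

25.72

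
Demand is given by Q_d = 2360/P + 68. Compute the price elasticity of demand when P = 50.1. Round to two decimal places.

-0.41

At P = 50.1, Q_d = 115.1058.
dQ_d/dP = −2360/P² = −0.9402.
Point elasticity E = (dQ_d/dP)·(P/Q_d) = -0.9402 × 50.1/115.1058 ≈ -0.41.
|E| < 1, so demand is inelastic at this price.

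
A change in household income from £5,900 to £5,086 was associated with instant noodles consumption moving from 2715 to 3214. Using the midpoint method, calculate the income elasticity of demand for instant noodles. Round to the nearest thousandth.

%ΔQ = (3214 − 2715)/[(2715+3214)/2] = 499/2964.5 ≈ 0.1683.
%ΔM = (5,086 − 5,900)/[(5,900+5,086)/2] = -814/5493 ≈ -0.1482.
E_I = %ΔQ/%ΔM ≈ -1.136.
E_I < 0: inferior good.

-1.136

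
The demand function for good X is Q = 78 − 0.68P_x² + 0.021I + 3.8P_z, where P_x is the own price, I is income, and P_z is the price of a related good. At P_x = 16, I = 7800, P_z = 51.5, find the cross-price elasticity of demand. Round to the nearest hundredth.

0.74

Evaluating quantity at (P_x, I, P_z) gives Q = 78 − 0.68(16)² + 0.021(7800) + 3.8(51.5) = 78 − 174.08 + 163.8 + 195.7 = 263.42.
∂Q/∂P_z = +3.8, so E_xy = 3.8·(51.5/263.42) ≈ 0.74.
E_xy > 0: the goods are substitutes.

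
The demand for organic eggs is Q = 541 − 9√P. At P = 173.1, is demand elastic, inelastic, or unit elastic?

At P = 173.1, Q = 422.5893.
dQ/dP = −9/(2√P) = −9/(2·13.1567).
Point elasticity E = (dQ/dP)·(P/Q) = -0.342 × 173.1/422.5893 ≈ -0.140.
|E| ≈ 0.140 < 1, so demand is inelastic.

inelastic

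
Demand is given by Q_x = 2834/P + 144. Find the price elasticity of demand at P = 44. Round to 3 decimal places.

At P = 44, Q_x = 208.4091.
dQ_x/dP = −2834/P² = −1.4638.
Point elasticity E = (dQ_x/dP)·(P/Q_x) = -1.4638 × 44/208.4091 ≈ -0.309.
|E| < 1, so demand is inelastic at this price.

-0.309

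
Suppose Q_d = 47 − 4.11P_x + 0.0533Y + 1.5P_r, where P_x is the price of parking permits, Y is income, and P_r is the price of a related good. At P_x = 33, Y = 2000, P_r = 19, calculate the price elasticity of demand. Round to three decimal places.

-2.919

Q_d = 47 − 4.11(33) + 0.0533(2000) + 1.5(19) = 47 − 135.63 + 106.6 + 28.5 = 46.47.
∂Q_d/∂P_x = −4.11, so E_p = (−4.11)·(33/46.47) ≈ -2.919.
|E_p| > 1: demand is elastic.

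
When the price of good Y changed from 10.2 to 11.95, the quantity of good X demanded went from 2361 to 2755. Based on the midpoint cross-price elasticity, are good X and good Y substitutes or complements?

substitutes

%ΔQ_x = (2755 − 2361)/[(2361+2755)/2] = 394/2558 ≈ 0.1540.
%ΔP_y = (11.95 − 10.2)/[(10.2+11.95)/2] ≈ 0.1580.
E_xy = 0.1540/0.1580 ≈ 0.975.
E_xy > 0, so the goods are substitutes.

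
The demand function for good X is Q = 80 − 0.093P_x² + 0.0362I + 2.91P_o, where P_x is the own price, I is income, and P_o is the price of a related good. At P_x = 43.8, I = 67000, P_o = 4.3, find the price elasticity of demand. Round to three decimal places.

-0.153

Evaluating quantity at (P_x, I, P_o) gives Q = 80 − 0.093(43.8)² + 0.0362(67000) + 2.91(4.3) = 80 − 178.4149 + 2425.4 + 12.513 = 2339.4981.
∂Q/∂P_x = −2·0.093·P_x = -8.1468, so E_p = -8.1468·(43.8/2339.4981) ≈ -0.153.
|E_p| < 1: demand is inelastic.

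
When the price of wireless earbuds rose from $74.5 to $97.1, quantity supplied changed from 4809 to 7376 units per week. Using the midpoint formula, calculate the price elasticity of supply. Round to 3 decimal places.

%ΔQ = (7376 − 4809)/[(4809 + 7376)/2] = 2567/6092.5 ≈ 0.4213.
%ΔP = (97.1 − 74.5)/[(74.5 + 97.1)/2] = 22.6/85.8 ≈ 0.2634.
Arc elasticity E = %ΔQ/%ΔP ≈ 0.4213/0.2634 ≈ 1.600.
|E| > 1: supply is elastic over this range.

1.600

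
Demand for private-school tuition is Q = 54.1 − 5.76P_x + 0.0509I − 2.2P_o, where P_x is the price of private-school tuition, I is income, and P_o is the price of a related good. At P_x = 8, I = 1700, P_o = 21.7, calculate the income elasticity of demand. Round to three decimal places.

1.849

At the given point, Q = 54.1 − 5.76(8) + 0.0509(1700) − 2.2(21.7) = 54.1 − 46.08 + 86.53 − 47.74 = 46.81.
∂Q/∂I = +0.0509, so E_I = 0.0509·(1700/46.81) ≈ 1.849.
E_I > 1: normal good (luxury).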